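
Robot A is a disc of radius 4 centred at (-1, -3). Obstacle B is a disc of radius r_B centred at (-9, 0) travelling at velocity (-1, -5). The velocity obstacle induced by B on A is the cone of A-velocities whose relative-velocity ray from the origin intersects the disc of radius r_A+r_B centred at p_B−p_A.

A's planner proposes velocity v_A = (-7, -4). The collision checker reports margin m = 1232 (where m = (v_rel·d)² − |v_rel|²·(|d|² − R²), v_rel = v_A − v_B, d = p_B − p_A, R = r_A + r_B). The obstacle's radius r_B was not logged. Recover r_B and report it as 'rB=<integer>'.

m = 1232
d = (-8, 3);  v_rel = (-6, 1),  |v_rel|² = 37
v_rel×d = (-6)·(3) − (1)·(-8) = -10
since m = R²·37 − (-10)²:  R² = (100 + 1232) / 37 = 36
R = √36 = 6  ⇒  r_B = 6 − 4 = 2

rB=2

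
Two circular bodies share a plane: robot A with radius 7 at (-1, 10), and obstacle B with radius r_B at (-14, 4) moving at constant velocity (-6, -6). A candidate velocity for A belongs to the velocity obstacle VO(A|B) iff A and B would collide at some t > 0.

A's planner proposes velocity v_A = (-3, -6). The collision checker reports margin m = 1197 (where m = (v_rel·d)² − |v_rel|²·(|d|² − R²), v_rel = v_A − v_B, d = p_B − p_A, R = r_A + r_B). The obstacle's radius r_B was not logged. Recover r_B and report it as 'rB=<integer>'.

m = 1197
d = (-13, -6);  v_rel = (3, 0),  |v_rel|² = 9
v_rel×d = (3)·(-6) − (0)·(-13) = -18
since m = R²·9 − (-18)²:  R² = (324 + 1197) / 9 = 169
R = √169 = 13  ⇒  r_B = 13 − 7 = 6

rB=6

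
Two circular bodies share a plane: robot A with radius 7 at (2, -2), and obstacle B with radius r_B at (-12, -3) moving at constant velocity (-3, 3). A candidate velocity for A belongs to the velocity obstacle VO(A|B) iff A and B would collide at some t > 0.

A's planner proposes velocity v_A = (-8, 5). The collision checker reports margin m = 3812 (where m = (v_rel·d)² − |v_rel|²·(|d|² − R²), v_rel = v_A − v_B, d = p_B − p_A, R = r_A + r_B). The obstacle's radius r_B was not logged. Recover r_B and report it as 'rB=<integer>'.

m = 3812
d = (-14, -1);  v_rel = (-5, 2),  |v_rel|² = 29
v_rel×d = (-5)·(-1) − (2)·(-14) = 33
since m = R²·29 − 33²:  R² = (1089 + 3812) / 29 = 169
R = √169 = 13  ⇒  r_B = 13 − 7 = 6

rB=6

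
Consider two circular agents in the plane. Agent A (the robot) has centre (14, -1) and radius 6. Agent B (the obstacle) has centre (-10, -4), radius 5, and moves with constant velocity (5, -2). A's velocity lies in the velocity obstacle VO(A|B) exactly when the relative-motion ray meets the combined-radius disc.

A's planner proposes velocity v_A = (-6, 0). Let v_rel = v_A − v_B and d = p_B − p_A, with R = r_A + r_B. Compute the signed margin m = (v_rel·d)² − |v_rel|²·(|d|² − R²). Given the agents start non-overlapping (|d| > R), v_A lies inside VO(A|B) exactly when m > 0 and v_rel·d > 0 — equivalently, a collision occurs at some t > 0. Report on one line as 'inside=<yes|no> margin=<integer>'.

d = (-24, -3),  |d|² = 585;  R = 6+5 = 11,  c = 585−11² = 464
v_rel = (-11, 2),  |v_rel|² = 125;  v_rel·d = (-11)·(-24) + (2)·(-3) = 258
125·t² − 516·t + 464 = 0  ⇒  m = 258² − 125·464 = 8564
m = 8564 > 0,  v_rel·d = 258 > 0  ⇒  inside

inside=yes margin=8564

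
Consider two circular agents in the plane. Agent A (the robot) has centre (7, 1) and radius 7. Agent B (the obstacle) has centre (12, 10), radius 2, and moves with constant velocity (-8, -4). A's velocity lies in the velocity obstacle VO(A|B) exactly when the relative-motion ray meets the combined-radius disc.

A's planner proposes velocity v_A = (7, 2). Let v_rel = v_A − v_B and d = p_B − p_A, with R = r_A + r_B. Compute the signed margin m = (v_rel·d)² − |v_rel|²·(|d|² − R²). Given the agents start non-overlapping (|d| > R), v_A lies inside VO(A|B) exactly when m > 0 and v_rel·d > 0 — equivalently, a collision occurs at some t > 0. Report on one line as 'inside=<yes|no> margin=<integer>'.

d = (5, 9),  |d|² = 106;  R = 7+2 = 9,  c = 106−9² = 25
v_rel = (15, 6),  |v_rel|² = 261;  v_rel·d = (15)·(5) + (6)·(9) = 129
261·t² − 258·t + 25 = 0  ⇒  m = 129² − 261·25 = 10116
m = 10116 > 0,  v_rel·d = 129 > 0  ⇒  inside

inside=yes margin=10116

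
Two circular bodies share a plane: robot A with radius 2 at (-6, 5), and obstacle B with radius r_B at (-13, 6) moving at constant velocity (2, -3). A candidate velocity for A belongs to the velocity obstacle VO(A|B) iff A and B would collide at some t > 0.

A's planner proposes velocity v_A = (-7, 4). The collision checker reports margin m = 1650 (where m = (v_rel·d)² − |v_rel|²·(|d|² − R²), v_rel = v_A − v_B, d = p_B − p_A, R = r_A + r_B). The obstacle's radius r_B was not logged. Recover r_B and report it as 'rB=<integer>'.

m = 1650
d = (-7, 1);  v_rel = (-9, 7),  |v_rel|² = 130
v_rel×d = (-9)·(1) − (7)·(-7) = 40
since m = R²·130 − 40²:  R² = (1600 + 1650) / 130 = 25
R = √25 = 5  ⇒  r_B = 5 − 2 = 3

rB=3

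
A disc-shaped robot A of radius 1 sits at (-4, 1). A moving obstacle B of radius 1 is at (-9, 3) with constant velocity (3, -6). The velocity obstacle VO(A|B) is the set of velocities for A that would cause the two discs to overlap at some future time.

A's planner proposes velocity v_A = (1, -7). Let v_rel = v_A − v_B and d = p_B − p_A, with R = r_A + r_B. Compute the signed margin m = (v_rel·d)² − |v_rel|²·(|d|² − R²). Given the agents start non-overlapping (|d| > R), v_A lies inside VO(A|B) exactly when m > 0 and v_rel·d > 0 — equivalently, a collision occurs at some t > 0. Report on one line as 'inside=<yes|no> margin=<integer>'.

d = (-5, 2),  |d|² = 29;  R = 1+1 = 2,  c = 29−2² = 25
v_rel = (-2, -1),  |v_rel|² = 5;  v_rel·d = (-2)·(-5) + (-1)·(2) = 8
5·t² − 16·t + 25 = 0  ⇒  m = 8² − 5·25 = -61
m = -61 < 0,  v_rel·d = 8 > 0  ⇒  outside

inside=no margin=-61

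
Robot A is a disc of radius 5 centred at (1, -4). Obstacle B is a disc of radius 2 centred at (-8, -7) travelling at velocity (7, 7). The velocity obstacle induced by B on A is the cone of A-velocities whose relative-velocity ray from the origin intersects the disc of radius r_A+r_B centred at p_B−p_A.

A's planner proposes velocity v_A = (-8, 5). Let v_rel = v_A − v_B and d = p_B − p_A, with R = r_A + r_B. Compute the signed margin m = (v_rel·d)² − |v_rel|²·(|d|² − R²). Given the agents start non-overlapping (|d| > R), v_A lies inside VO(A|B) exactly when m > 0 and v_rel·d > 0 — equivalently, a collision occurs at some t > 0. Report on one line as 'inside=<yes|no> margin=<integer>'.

d = (-9, -3),  |d|² = 90;  R = 5+2 = 7,  c = 90−7² = 41
v_rel = (-15, -2),  |v_rel|² = 229;  v_rel·d = (-15)·(-9) + (-2)·(-3) = 141
229·t² − 282·t + 41 = 0  ⇒  m = 141² − 229·41 = 10492
m = 10492 > 0,  v_rel·d = 141 > 0  ⇒  inside

inside=yes margin=10492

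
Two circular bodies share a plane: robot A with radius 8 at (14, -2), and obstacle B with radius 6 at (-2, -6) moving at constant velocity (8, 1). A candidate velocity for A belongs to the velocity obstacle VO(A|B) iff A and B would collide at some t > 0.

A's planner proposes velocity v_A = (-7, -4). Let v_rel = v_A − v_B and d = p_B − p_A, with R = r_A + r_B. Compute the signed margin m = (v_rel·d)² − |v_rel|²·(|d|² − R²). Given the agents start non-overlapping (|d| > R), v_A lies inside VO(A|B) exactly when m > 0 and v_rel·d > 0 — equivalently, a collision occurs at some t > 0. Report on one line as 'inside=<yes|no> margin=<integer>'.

d = (-16, -4),  |d|² = 272;  R = 8+6 = 14,  c = 272−14² = 76
v_rel = (-15, -5),  |v_rel|² = 250;  v_rel·d = (-15)·(-16) + (-5)·(-4) = 260
250·t² − 520·t + 76 = 0  ⇒  m = 260² − 250·76 = 48600
m = 48600 > 0,  v_rel·d = 260 > 0  ⇒  inside

inside=yes margin=48600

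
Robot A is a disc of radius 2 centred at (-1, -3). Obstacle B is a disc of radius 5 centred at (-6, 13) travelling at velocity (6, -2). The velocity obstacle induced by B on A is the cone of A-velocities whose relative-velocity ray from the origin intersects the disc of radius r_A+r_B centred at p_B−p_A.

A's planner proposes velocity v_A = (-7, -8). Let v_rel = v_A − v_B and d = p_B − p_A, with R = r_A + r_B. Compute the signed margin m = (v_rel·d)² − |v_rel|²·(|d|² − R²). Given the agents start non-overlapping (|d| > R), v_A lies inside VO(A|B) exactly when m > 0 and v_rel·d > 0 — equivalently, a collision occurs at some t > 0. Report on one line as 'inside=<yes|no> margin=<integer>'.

d = (-5, 16),  |d|² = 281;  R = 2+5 = 7,  c = 281−7² = 232
v_rel = (-13, -6),  |v_rel|² = 205;  v_rel·d = (-13)·(-5) + (-6)·(16) = -31
205·t² + 62·t + 232 = 0  ⇒  m = (-31)² − 205·232 = -46599
m = -46599 < 0,  v_rel·d = -31 < 0  ⇒  outside

inside=no margin=-46599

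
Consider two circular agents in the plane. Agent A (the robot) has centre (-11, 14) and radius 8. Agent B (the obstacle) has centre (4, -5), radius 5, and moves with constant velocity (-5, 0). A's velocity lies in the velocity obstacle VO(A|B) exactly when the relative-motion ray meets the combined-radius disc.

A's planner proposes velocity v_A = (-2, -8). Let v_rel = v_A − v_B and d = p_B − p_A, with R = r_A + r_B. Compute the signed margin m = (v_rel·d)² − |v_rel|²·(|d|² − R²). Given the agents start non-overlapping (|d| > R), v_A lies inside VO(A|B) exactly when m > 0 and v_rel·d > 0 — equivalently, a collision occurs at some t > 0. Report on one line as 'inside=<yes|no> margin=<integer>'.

d = (15, -19),  |d|² = 586;  R = 8+5 = 13,  c = 586−13² = 417
v_rel = (3, -8),  |v_rel|² = 73;  v_rel·d = (3)·(15) + (-8)·(-19) = 197
73·t² − 394·t + 417 = 0  ⇒  m = 197² − 73·417 = 8368
m = 8368 > 0,  v_rel·d = 197 > 0  ⇒  inside

inside=yes margin=8368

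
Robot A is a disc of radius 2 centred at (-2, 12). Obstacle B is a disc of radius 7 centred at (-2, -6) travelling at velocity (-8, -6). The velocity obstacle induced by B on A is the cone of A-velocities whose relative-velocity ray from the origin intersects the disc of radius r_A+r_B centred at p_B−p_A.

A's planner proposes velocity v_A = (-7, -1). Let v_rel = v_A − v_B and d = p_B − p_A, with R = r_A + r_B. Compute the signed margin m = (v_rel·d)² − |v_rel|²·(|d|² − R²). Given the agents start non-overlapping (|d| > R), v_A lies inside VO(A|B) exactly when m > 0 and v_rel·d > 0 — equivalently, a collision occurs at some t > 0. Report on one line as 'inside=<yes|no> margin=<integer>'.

d = (0, -18),  |d|² = 324;  R = 2+7 = 9,  c = 324−9² = 243
v_rel = (1, 5),  |v_rel|² = 26;  v_rel·d = (1)·(0) + (5)·(-18) = -90
26·t² + 180·t + 243 = 0  ⇒  m = (-90)² − 26·243 = 1782
m = 1782 > 0,  v_rel·d = -90 < 0  ⇒  outside

inside=no margin=1782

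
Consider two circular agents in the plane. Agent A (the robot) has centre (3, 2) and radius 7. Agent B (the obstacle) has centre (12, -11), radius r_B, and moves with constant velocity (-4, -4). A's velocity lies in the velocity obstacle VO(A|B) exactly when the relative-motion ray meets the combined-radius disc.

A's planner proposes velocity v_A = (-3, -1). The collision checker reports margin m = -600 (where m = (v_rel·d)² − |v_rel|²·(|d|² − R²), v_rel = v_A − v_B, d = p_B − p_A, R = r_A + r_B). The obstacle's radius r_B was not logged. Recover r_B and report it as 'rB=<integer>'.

m = -600
d = (9, -13);  v_rel = (1, 3),  |v_rel|² = 10
v_rel×d = (1)·(-13) − (3)·(9) = -40
since m = R²·10 − (-40)²:  R² = (1600 + -600) / 10 = 100
R = √100 = 10  ⇒  r_B = 10 − 7 = 3

rB=3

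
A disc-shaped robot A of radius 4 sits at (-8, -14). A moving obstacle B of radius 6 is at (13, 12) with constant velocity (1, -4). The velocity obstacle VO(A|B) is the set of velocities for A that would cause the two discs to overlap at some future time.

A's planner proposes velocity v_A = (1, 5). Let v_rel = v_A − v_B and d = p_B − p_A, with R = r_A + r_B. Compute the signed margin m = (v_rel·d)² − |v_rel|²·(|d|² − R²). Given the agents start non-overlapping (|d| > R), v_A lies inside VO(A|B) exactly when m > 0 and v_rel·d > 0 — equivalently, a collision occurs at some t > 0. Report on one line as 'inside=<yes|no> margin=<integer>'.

d = (21, 26),  |d|² = 1117;  R = 4+6 = 10,  c = 1117−10² = 1017
v_rel = (0, 9),  |v_rel|² = 81;  v_rel·d = (0)·(21) + (9)·(26) = 234
81·t² − 468·t + 1017 = 0  ⇒  m = 234² − 81·1017 = -27621
m = -27621 < 0,  v_rel·d = 234 > 0  ⇒  outside

inside=no margin=-27621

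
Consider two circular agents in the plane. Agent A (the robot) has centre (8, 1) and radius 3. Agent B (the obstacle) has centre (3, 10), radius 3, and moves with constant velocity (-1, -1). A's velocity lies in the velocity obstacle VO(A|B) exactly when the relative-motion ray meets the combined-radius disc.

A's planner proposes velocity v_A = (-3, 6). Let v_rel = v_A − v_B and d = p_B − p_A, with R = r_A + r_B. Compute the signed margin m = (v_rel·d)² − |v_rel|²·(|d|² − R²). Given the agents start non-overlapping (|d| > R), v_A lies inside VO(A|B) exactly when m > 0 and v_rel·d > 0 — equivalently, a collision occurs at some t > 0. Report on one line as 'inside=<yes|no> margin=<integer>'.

d = (-5, 9),  |d|² = 106;  R = 3+3 = 6,  c = 106−6² = 70
v_rel = (-2, 7),  |v_rel|² = 53;  v_rel·d = (-2)·(-5) + (7)·(9) = 73
53·t² − 146·t + 70 = 0  ⇒  m = 73² − 53·70 = 1619
m = 1619 > 0,  v_rel·d = 73 > 0  ⇒  inside

inside=yes margin=1619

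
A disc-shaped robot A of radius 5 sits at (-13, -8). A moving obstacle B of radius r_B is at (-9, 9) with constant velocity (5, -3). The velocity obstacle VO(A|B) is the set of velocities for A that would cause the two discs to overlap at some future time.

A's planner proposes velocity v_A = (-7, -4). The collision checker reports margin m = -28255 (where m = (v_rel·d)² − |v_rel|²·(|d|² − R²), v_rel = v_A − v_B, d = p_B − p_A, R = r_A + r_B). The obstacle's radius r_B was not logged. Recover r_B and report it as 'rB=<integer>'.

m = -28255
d = (4, 17);  v_rel = (-12, -1),  |v_rel|² = 145
v_rel×d = (-12)·(17) − (-1)·(4) = -200
since m = R²·145 − (-200)²:  R² = (40000 + -28255) / 145 = 81
R = √81 = 9  ⇒  r_B = 9 − 5 = 4

rB=4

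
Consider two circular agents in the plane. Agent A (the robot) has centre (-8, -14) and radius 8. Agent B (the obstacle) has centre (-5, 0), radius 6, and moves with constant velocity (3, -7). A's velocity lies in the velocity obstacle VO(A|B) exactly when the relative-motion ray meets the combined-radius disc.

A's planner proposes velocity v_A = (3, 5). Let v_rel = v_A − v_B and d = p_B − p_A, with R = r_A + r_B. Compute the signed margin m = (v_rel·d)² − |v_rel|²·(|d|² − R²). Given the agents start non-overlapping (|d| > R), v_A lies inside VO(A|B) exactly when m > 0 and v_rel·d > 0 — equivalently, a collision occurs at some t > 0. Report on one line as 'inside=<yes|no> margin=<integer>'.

d = (3, 14),  |d|² = 205;  R = 8+6 = 14,  c = 205−14² = 9
v_rel = (0, 12),  |v_rel|² = 144;  v_rel·d = (0)·(3) + (12)·(14) = 168
144·t² − 336·t + 9 = 0  ⇒  m = 168² − 144·9 = 26928
m = 26928 > 0,  v_rel·d = 168 > 0  ⇒  inside

inside=yes margin=26928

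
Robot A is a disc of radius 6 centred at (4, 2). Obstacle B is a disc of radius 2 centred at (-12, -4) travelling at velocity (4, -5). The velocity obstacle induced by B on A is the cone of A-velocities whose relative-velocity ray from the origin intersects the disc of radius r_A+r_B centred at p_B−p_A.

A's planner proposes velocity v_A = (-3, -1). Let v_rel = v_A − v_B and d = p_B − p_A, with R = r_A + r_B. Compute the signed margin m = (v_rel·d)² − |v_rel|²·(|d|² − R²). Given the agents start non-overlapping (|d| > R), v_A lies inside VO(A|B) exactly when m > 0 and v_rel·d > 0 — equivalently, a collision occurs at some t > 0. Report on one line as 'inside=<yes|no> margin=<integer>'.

d = (-16, -6),  |d|² = 292;  R = 6+2 = 8,  c = 292−8² = 228
v_rel = (-7, 4),  |v_rel|² = 65;  v_rel·d = (-7)·(-16) + (4)·(-6) = 88
65·t² − 176·t + 228 = 0  ⇒  m = 88² − 65·228 = -7076
m = -7076 < 0,  v_rel·d = 88 > 0  ⇒  outside

inside=no margin=-7076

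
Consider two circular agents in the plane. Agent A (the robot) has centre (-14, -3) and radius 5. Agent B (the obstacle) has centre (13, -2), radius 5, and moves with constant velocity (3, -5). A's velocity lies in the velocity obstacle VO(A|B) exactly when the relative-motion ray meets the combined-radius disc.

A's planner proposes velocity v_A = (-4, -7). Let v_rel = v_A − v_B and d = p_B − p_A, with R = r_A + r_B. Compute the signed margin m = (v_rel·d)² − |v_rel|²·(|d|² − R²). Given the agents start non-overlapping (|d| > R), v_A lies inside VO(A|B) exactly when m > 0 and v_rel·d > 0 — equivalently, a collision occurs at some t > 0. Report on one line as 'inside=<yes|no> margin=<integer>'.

d = (27, 1),  |d|² = 730;  R = 5+5 = 10,  c = 730−10² = 630
v_rel = (-7, -2),  |v_rel|² = 53;  v_rel·d = (-7)·(27) + (-2)·(1) = -191
53·t² + 382·t + 630 = 0  ⇒  m = (-191)² − 53·630 = 3091
m = 3091 > 0,  v_rel·d = -191 < 0  ⇒  outside

inside=no margin=3091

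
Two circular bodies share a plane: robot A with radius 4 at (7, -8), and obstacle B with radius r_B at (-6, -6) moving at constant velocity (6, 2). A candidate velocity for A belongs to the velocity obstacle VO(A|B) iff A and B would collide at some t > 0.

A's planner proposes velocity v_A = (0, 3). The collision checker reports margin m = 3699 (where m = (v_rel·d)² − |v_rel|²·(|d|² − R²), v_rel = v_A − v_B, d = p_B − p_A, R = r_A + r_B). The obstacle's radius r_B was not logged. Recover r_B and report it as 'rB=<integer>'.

m = 3699
d = (-13, 2);  v_rel = (-6, 1),  |v_rel|² = 37
v_rel×d = (-6)·(2) − (1)·(-13) = 1
since m = R²·37 − 1²:  R² = (1 + 3699) / 37 = 100
R = √100 = 10  ⇒  r_B = 10 − 4 = 6

rB=6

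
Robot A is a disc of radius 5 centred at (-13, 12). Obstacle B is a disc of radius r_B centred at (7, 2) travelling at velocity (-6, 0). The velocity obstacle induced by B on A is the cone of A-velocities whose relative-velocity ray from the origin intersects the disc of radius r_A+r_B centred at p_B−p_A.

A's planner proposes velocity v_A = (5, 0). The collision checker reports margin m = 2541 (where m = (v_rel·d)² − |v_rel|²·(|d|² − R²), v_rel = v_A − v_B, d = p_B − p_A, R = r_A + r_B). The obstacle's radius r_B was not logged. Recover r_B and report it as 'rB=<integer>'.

m = 2541
d = (20, -10);  v_rel = (11, 0),  |v_rel|² = 121
v_rel×d = (11)·(-10) − (0)·(20) = -110
since m = R²·121 − (-110)²:  R² = (12100 + 2541) / 121 = 121
R = √121 = 11  ⇒  r_B = 11 − 5 = 6

rB=6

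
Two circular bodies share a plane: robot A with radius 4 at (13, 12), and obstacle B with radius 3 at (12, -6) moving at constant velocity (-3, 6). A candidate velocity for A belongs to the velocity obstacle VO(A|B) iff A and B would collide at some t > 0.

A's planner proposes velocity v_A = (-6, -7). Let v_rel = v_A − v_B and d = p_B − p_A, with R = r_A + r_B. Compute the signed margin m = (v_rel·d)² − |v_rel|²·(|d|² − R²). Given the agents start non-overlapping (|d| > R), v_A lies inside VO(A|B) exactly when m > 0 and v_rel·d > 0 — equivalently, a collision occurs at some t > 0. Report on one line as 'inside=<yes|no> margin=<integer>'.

d = (-1, -18),  |d|² = 325;  R = 4+3 = 7,  c = 325−7² = 276
v_rel = (-3, -13),  |v_rel|² = 178;  v_rel·d = (-3)·(-1) + (-13)·(-18) = 237
178·t² − 474·t + 276 = 0  ⇒  m = 237² − 178·276 = 7041
m = 7041 > 0,  v_rel·d = 237 > 0  ⇒  inside

inside=yes margin=7041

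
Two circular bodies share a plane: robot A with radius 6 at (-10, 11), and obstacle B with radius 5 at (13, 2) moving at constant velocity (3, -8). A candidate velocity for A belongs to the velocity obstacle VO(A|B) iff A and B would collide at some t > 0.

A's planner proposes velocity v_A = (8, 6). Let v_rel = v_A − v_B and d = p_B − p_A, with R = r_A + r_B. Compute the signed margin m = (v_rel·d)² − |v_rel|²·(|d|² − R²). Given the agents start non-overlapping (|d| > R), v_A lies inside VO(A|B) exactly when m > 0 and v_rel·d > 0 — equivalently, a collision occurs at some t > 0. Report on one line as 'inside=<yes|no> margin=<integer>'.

d = (23, -9),  |d|² = 610;  R = 6+5 = 11,  c = 610−11² = 489
v_rel = (5, 14),  |v_rel|² = 221;  v_rel·d = (5)·(23) + (14)·(-9) = -11
221·t² + 22·t + 489 = 0  ⇒  m = (-11)² − 221·489 = -107948
m = -107948 < 0,  v_rel·d = -11 < 0  ⇒  outside

inside=no margin=-107948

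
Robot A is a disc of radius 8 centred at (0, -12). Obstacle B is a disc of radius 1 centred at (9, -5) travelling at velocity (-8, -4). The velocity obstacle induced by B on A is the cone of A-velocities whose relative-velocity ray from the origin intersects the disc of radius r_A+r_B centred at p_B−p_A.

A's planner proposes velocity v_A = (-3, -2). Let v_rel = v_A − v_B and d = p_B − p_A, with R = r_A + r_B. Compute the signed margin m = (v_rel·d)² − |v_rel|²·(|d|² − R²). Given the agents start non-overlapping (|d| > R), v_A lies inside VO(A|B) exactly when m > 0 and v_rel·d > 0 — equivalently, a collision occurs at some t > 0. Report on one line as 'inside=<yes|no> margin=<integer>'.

d = (9, 7),  |d|² = 130;  R = 8+1 = 9,  c = 130−9² = 49
v_rel = (5, 2),  |v_rel|² = 29;  v_rel·d = (5)·(9) + (2)·(7) = 59
29·t² − 118·t + 49 = 0  ⇒  m = 59² − 29·49 = 2060
m = 2060 > 0,  v_rel·d = 59 > 0  ⇒  inside

inside=yes margin=2060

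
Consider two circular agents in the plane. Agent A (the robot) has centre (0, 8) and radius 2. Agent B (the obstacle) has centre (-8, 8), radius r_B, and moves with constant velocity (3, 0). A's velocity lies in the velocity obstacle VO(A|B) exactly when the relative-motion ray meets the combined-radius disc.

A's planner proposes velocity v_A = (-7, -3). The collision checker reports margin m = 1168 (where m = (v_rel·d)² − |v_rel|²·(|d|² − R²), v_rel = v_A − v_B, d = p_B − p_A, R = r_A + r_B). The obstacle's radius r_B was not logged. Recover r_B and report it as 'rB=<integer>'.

m = 1168
d = (-8, 0);  v_rel = (-10, -3),  |v_rel|² = 109
v_rel×d = (-10)·(0) − (-3)·(-8) = -24
since m = R²·109 − (-24)²:  R² = (576 + 1168) / 109 = 16
R = √16 = 4  ⇒  r_B = 4 − 2 = 2

rB=2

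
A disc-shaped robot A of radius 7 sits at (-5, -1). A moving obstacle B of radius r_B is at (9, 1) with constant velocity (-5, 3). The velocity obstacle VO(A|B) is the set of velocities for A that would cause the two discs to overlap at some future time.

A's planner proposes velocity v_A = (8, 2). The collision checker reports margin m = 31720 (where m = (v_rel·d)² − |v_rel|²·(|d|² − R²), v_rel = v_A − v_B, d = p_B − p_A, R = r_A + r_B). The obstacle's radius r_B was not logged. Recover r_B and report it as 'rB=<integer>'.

m = 31720
d = (14, 2);  v_rel = (13, -1),  |v_rel|² = 170
v_rel×d = (13)·(2) − (-1)·(14) = 40
since m = R²·170 − 40²:  R² = (1600 + 31720) / 170 = 196
R = √196 = 14  ⇒  r_B = 14 − 7 = 7

rB=7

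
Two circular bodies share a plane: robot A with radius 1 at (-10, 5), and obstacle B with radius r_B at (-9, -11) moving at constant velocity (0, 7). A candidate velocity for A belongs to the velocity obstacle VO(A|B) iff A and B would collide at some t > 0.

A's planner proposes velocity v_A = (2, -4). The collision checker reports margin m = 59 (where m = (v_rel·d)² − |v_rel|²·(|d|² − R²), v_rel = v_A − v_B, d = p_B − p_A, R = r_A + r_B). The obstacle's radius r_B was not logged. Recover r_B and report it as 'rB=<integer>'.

m = 59
d = (1, -16);  v_rel = (2, -11),  |v_rel|² = 125
v_rel×d = (2)·(-16) − (-11)·(1) = -21
since m = R²·125 − (-21)²:  R² = (441 + 59) / 125 = 4
R = √4 = 2  ⇒  r_B = 2 − 1 = 1

rB=1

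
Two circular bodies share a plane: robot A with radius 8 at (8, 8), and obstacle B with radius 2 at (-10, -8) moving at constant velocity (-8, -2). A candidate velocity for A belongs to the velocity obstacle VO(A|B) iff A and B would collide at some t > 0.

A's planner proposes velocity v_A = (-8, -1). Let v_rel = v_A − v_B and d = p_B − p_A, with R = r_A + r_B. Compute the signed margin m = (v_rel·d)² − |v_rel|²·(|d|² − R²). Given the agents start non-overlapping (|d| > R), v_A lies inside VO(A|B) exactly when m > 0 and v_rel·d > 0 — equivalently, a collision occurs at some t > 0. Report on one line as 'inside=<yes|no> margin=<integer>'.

d = (-18, -16),  |d|² = 580;  R = 8+2 = 10,  c = 580−10² = 480
v_rel = (0, 1),  |v_rel|² = 1;  v_rel·d = (0)·(-18) + (1)·(-16) = -16
1·t² + 32·t + 480 = 0  ⇒  m = (-16)² − 1·480 = -224
m = -224 < 0,  v_rel·d = -16 < 0  ⇒  outside

inside=no margin=-224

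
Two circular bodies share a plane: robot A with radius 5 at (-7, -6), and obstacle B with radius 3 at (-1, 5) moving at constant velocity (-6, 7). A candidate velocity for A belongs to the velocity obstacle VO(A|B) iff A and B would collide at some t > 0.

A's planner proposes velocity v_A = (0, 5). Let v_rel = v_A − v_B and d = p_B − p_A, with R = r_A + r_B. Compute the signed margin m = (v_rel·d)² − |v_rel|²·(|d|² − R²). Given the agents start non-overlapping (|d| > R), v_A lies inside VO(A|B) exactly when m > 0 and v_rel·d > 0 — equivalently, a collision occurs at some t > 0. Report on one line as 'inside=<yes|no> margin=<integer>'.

d = (6, 11),  |d|² = 157;  R = 5+3 = 8,  c = 157−8² = 93
v_rel = (6, -2),  |v_rel|² = 40;  v_rel·d = (6)·(6) + (-2)·(11) = 14
40·t² − 28·t + 93 = 0  ⇒  m = 14² − 40·93 = -3524
m = -3524 < 0,  v_rel·d = 14 > 0  ⇒  outside

inside=no margin=-3524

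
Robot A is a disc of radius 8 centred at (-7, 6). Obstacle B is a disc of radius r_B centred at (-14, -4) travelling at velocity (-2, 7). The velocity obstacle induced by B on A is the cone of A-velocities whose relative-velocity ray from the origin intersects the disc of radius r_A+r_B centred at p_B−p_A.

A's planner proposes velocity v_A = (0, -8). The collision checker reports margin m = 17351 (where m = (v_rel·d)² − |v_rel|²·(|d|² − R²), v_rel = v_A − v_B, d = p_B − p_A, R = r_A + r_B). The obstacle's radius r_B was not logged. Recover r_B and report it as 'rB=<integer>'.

m = 17351
d = (-7, -10);  v_rel = (2, -15),  |v_rel|² = 229
v_rel×d = (2)·(-10) − (-15)·(-7) = -125
since m = R²·229 − (-125)²:  R² = (15625 + 17351) / 229 = 144
R = √144 = 12  ⇒  r_B = 12 − 8 = 4

rB=4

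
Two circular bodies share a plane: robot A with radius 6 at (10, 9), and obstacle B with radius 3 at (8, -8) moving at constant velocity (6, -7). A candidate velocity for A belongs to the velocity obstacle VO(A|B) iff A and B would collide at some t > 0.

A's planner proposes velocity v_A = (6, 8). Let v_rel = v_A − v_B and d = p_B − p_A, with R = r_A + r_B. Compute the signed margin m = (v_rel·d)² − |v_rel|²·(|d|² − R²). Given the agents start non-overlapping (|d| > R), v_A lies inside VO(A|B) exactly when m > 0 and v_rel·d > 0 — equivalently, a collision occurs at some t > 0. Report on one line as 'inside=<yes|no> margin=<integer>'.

d = (-2, -17),  |d|² = 293;  R = 6+3 = 9,  c = 293−9² = 212
v_rel = (0, 15),  |v_rel|² = 225;  v_rel·d = (0)·(-2) + (15)·(-17) = -255
225·t² + 510·t + 212 = 0  ⇒  m = (-255)² − 225·212 = 17325
m = 17325 > 0,  v_rel·d = -255 < 0  ⇒  outside

inside=no margin=17325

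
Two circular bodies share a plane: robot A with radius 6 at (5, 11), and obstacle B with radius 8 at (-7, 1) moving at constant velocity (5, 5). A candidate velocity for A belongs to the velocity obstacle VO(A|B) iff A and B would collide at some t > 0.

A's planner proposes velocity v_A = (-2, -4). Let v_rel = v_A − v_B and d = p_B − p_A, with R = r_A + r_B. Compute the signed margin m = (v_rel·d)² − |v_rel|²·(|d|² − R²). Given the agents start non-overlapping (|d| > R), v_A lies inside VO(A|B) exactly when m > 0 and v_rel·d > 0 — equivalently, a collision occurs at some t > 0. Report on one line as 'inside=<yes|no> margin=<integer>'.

d = (-12, -10),  |d|² = 244;  R = 6+8 = 14,  c = 244−14² = 48
v_rel = (-7, -9),  |v_rel|² = 130;  v_rel·d = (-7)·(-12) + (-9)·(-10) = 174
130·t² − 348·t + 48 = 0  ⇒  m = 174² − 130·48 = 24036
m = 24036 > 0,  v_rel·d = 174 > 0  ⇒  inside

inside=yes margin=24036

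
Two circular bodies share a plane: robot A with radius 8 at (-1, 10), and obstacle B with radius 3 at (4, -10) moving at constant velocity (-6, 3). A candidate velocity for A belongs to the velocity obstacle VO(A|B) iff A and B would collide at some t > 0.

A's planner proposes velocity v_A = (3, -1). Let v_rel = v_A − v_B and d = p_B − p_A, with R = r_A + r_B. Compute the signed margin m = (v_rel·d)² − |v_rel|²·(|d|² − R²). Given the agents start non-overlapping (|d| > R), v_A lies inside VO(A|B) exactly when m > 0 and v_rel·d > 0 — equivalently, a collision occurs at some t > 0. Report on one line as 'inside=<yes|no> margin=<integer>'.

d = (5, -20),  |d|² = 425;  R = 8+3 = 11,  c = 425−11² = 304
v_rel = (9, -4),  |v_rel|² = 97;  v_rel·d = (9)·(5) + (-4)·(-20) = 125
97·t² − 250·t + 304 = 0  ⇒  m = 125² − 97·304 = -13863
m = -13863 < 0,  v_rel·d = 125 > 0  ⇒  outside

inside=no margin=-13863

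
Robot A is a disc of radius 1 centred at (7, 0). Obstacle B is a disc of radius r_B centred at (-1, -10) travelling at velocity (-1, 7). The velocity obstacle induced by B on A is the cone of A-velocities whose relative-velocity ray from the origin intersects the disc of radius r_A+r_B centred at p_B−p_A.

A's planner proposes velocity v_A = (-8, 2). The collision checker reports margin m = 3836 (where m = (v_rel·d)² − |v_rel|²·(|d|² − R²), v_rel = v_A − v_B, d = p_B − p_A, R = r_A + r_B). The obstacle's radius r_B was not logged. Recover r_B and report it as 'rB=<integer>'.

m = 3836
d = (-8, -10);  v_rel = (-7, -5),  |v_rel|² = 74
v_rel×d = (-7)·(-10) − (-5)·(-8) = 30
since m = R²·74 − 30²:  R² = (900 + 3836) / 74 = 64
R = √64 = 8  ⇒  r_B = 8 − 1 = 7

rB=7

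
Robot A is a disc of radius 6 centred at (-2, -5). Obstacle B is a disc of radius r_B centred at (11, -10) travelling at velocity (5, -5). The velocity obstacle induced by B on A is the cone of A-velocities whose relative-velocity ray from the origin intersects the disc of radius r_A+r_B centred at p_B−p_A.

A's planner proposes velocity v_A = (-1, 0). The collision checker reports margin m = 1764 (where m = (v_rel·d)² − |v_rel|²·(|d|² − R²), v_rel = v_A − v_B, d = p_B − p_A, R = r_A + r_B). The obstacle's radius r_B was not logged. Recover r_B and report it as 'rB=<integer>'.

m = 1764
d = (13, -5);  v_rel = (-6, 5),  |v_rel|² = 61
v_rel×d = (-6)·(-5) − (5)·(13) = -35
since m = R²·61 − (-35)²:  R² = (1225 + 1764) / 61 = 49
R = √49 = 7  ⇒  r_B = 7 − 6 = 1

rB=1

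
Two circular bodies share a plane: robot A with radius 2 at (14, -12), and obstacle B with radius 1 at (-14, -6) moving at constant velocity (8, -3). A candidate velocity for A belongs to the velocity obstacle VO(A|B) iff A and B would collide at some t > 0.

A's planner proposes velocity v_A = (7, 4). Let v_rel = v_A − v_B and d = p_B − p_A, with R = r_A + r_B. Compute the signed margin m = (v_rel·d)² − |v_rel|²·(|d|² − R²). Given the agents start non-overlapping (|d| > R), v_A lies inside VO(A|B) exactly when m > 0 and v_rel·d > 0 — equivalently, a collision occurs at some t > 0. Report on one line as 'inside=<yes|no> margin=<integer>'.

d = (-28, 6),  |d|² = 820;  R = 2+1 = 3,  c = 820−3² = 811
v_rel = (-1, 7),  |v_rel|² = 50;  v_rel·d = (-1)·(-28) + (7)·(6) = 70
50·t² − 140·t + 811 = 0  ⇒  m = 70² − 50·811 = -35650
m = -35650 < 0,  v_rel·d = 70 > 0  ⇒  outside

inside=no margin=-35650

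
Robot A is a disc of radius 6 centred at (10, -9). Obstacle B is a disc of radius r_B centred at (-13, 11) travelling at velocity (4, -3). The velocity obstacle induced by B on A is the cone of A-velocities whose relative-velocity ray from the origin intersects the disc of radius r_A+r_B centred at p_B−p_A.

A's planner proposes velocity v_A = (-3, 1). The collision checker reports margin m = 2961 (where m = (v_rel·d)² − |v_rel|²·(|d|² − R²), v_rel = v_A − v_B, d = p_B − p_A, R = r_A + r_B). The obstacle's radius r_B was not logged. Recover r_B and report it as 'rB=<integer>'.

m = 2961
d = (-23, 20);  v_rel = (-7, 4),  |v_rel|² = 65
v_rel×d = (-7)·(20) − (4)·(-23) = -48
since m = R²·65 − (-48)²:  R² = (2304 + 2961) / 65 = 81
R = √81 = 9  ⇒  r_B = 9 − 6 = 3

rB=3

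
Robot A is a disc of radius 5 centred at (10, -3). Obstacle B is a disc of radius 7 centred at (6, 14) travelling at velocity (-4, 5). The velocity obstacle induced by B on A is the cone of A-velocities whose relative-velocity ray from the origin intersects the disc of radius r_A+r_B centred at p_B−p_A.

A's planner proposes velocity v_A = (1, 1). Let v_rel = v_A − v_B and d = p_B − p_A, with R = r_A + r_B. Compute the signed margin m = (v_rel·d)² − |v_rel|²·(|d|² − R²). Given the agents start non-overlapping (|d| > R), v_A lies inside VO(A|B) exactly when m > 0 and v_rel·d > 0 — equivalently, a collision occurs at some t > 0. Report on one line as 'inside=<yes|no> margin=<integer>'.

d = (-4, 17),  |d|² = 305;  R = 5+7 = 12,  c = 305−12² = 161
v_rel = (5, -4),  |v_rel|² = 41;  v_rel·d = (5)·(-4) + (-4)·(17) = -88
41·t² + 176·t + 161 = 0  ⇒  m = (-88)² − 41·161 = 1143
m = 1143 > 0,  v_rel·d = -88 < 0  ⇒  outside

inside=no margin=1143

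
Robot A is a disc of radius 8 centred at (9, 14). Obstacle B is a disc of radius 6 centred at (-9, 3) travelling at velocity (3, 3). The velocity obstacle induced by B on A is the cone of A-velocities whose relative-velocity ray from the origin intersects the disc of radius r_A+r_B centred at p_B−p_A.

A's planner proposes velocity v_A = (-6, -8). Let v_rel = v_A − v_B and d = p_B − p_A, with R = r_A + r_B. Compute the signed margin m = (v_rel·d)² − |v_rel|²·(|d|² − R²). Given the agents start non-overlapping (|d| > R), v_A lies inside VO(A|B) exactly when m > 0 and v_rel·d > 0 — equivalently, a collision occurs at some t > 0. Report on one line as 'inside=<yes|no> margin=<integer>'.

d = (-18, -11),  |d|² = 445;  R = 8+6 = 14,  c = 445−14² = 249
v_rel = (-9, -11),  |v_rel|² = 202;  v_rel·d = (-9)·(-18) + (-11)·(-11) = 283
202·t² − 566·t + 249 = 0  ⇒  m = 283² − 202·249 = 29791
m = 29791 > 0,  v_rel·d = 283 > 0  ⇒  inside

inside=yes margin=29791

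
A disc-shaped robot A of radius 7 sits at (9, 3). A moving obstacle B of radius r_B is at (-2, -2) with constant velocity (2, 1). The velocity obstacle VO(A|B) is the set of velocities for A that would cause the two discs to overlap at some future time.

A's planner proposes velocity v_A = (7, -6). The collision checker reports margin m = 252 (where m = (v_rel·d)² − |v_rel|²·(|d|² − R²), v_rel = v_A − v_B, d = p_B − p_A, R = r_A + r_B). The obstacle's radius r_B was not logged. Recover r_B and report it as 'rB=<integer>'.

m = 252
d = (-11, -5);  v_rel = (5, -7),  |v_rel|² = 74
v_rel×d = (5)·(-5) − (-7)·(-11) = -102
since m = R²·74 − (-102)²:  R² = (10404 + 252) / 74 = 144
R = √144 = 12  ⇒  r_B = 12 − 7 = 5

rB=5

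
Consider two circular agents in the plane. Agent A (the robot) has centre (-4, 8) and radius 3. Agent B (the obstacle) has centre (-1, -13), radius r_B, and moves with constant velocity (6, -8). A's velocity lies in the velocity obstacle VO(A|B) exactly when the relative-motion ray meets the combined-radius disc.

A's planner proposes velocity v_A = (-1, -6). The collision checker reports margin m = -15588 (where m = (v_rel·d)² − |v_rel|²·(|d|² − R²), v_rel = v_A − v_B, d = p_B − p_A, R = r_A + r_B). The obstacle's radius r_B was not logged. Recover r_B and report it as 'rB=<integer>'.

m = -15588
d = (3, -21);  v_rel = (-7, 2),  |v_rel|² = 53
v_rel×d = (-7)·(-21) − (2)·(3) = 141
since m = R²·53 − 141²:  R² = (19881 + -15588) / 53 = 81
R = √81 = 9  ⇒  r_B = 9 − 3 = 6

rB=6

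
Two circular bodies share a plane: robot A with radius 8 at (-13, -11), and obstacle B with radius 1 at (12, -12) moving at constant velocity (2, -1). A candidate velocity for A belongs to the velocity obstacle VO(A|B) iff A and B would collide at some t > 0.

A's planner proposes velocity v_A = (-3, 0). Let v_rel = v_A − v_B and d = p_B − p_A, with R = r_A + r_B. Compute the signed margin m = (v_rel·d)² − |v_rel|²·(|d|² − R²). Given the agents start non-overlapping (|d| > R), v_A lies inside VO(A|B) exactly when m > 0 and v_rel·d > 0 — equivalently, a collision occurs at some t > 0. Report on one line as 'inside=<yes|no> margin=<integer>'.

d = (25, -1),  |d|² = 626;  R = 8+1 = 9,  c = 626−9² = 545
v_rel = (-5, 1),  |v_rel|² = 26;  v_rel·d = (-5)·(25) + (1)·(-1) = -126
26·t² + 252·t + 545 = 0  ⇒  m = (-126)² − 26·545 = 1706
m = 1706 > 0,  v_rel·d = -126 < 0  ⇒  outside

inside=no margin=1706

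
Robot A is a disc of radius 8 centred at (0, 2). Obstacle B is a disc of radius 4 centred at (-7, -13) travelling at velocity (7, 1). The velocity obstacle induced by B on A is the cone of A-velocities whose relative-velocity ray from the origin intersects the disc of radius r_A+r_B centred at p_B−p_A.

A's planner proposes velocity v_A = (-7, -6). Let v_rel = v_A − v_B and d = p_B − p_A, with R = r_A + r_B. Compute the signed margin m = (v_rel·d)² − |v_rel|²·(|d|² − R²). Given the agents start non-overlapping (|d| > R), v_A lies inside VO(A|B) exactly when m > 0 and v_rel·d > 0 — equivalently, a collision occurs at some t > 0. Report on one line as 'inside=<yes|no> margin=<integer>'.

d = (-7, -15),  |d|² = 274;  R = 8+4 = 12,  c = 274−12² = 130
v_rel = (-14, -7),  |v_rel|² = 245;  v_rel·d = (-14)·(-7) + (-7)·(-15) = 203
245·t² − 406·t + 130 = 0  ⇒  m = 203² − 245·130 = 9359
m = 9359 > 0,  v_rel·d = 203 > 0  ⇒  inside

inside=yes margin=9359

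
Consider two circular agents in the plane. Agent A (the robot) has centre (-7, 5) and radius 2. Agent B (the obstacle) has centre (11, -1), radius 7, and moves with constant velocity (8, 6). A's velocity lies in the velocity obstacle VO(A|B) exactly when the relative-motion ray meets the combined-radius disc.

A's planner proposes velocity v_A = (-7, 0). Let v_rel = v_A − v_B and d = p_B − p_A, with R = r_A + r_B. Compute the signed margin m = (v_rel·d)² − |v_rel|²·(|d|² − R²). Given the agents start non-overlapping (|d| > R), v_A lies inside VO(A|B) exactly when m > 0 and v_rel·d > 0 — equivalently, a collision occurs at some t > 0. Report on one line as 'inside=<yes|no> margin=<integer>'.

d = (18, -6),  |d|² = 360;  R = 2+7 = 9,  c = 360−9² = 279
v_rel = (-15, -6),  |v_rel|² = 261;  v_rel·d = (-15)·(18) + (-6)·(-6) = -234
261·t² + 468·t + 279 = 0  ⇒  m = (-234)² − 261·279 = -18063
m = -18063 < 0,  v_rel·d = -234 < 0  ⇒  outside

inside=no margin=-18063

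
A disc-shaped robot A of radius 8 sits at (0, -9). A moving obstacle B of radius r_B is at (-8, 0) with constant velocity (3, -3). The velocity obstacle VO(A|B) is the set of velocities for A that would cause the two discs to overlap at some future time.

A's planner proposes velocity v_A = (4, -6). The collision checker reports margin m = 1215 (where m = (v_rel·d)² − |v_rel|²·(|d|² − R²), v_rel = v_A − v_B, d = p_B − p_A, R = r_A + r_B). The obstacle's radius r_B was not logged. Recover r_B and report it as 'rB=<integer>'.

m = 1215
d = (-8, 9);  v_rel = (1, -3),  |v_rel|² = 10
v_rel×d = (1)·(9) − (-3)·(-8) = -15
since m = R²·10 − (-15)²:  R² = (225 + 1215) / 10 = 144
R = √144 = 12  ⇒  r_B = 12 − 8 = 4

rB=4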